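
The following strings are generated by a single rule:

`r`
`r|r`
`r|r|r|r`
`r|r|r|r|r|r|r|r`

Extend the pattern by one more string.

r|r|r|r|r|r|r|r|r|r|r|r|r|r|r|r

s(k+1) = s(k)·|·s(k) — each term doubles the last with '|' between the halves.
So the next term is two copies of r|r|r|r|r|r|r|r with '|' between the halves.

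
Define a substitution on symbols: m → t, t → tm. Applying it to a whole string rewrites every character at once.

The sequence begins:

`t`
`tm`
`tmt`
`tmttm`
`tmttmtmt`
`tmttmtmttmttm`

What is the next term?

Rewriting the 13 symbols of tmttmtmttmttm one by one yields tm t tm tm t tm t tm tm t tm tm t; concatenated:

tmttmtmttmttmtmttmtmt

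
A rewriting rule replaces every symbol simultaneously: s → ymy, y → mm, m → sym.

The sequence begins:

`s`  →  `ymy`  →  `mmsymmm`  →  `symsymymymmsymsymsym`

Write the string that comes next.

ymymmsymymymmsymmmsymmmsymsymymymmsymymymmsymymymmsym

Applying the rule to each of the 20 symbols of symsymymymmsymsymsym gives the pieces ymy mm sym ymy mm sym mm sym mm sym sym ymy mm sym ymy mm sym ymy mm sym, which concatenate to the answer.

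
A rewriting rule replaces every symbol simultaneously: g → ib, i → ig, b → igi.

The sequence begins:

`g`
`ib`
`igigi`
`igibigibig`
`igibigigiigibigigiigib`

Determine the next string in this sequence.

Replace each of the 22 characters of igibigigiigibigigiigib in place — ig ib ig igi ig ib ig ib ig ig ib ig igi ig ib ig ib ig ig ib ig igi — and concatenate.

igibigigiigibigibigigibigigiigibigibigigibigigi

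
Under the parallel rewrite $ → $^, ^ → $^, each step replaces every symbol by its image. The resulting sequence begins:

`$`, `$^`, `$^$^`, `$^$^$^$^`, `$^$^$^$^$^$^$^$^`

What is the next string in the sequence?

$^$^$^$^$^$^$^$^$^$^$^$^$^$^$^$^

Applying the rule to each of the 16 symbols of $^$^$^$^$^$^$^$^ gives the pieces $^ $^ $^ $^ $^ $^ $^ $^ $^ $^ $^ $^ $^ $^ $^ $^, which concatenate to the answer.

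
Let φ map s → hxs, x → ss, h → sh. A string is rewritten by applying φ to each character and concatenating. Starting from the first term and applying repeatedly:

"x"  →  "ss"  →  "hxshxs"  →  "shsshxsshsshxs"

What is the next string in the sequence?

Replace each of the 14 characters of shsshxsshsshxs in place — hxs sh hxs hxs sh ss hxs hxs sh hxs hxs sh ss hxs — and concatenate.

hxsshhxshxsshsshxshxsshhxshxsshsshxs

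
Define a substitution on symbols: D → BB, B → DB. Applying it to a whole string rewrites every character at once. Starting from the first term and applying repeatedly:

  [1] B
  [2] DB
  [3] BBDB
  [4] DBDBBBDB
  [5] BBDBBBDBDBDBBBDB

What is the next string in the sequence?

Applying the rule to each of the 16 symbols of BBDBBBDBDBDBBBDB gives the pieces DB DB BB DB DB DB BB DB BB DB BB DB DB DB BB DB, which concatenate to the answer.

DBDBBBDBDBDBBBDBBBDBBBDBDBDBBBDB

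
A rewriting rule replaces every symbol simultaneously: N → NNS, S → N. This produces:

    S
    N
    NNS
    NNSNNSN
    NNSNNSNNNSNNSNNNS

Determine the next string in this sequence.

Applying the rule to each of the 17 symbols of NNSNNSNNNSNNSNNNS gives the pieces NNS NNS N NNS NNS N NNS NNS NNS N NNS NNS N NNS NNS NNS N, which concatenate to the answer.

NNSNNSNNNSNNSNNNSNNSNNSNNNSNNSNNNSNNSNNSN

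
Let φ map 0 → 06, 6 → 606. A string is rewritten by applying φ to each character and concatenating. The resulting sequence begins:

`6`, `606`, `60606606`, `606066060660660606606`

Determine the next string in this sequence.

Rewriting the 21 symbols of 606066060660660606606 one by one yields 606 06 606 06 606 606 06 606 06 606 606 06 606 606 06 606 06 606 606 06 606; concatenated:

6060660606606606066060660660606606606066060660660606606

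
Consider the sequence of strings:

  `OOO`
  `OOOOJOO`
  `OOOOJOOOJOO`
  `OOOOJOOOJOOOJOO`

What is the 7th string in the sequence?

OOOOJOOOJOOOJOOOJOOOJOOOJOO

Every step adds OJOO to the end: s(k+1) = s(k)·OJOO.
From OOOOJOOOJOOOJOO, 3 further steps: OOOOJOOOJOOOJOO → OOOOJOOOJOOOJOOOJOO → OOOOJOOOJOOOJOOOJOOOJOO → (answer).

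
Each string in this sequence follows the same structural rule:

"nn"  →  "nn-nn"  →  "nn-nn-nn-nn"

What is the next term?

Each string is two copies of the previous one joined by '-'.
So the next term is two copies of nn-nn-nn-nn with '-' between the halves.

nn-nn-nn-nn-nn-nn-nn-nn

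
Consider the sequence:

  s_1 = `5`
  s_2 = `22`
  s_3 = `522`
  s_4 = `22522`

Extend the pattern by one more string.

Each term (from the third on) is the two preceding terms concatenated in order: term 3 = 5·22 = 522.
So term 5 is 522·22522.

52222522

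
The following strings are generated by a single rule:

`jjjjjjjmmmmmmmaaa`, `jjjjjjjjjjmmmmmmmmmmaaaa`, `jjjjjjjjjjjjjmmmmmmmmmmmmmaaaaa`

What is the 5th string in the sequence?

jjjjjjjjjjjjjjjjjjjmmmmmmmmmmmmmmmmmmmaaaaaaa

Term n consists of 3n+1 j's, followed by 3n+1 m's, followed by n+1 a's, where the shown terms are n = 2, 3, 4.
For term 5, n = 6, so the run lengths are 19, 19, 7.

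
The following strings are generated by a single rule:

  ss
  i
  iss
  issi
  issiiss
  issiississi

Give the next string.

issiississiissiiss

Each term (from the third on) is the previous term followed by the one before it: term 3 = i·ss = iss.
Continuing: issiississi · issiiss gives term 7.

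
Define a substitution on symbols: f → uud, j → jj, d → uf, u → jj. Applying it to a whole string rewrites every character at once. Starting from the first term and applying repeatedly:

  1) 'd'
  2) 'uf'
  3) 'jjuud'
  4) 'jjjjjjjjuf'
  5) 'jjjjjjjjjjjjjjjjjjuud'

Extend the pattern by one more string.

jjjjjjjjjjjjjjjjjjjjjjjjjjjjjjjjjjjjjjjjuf

Replace each of the 21 characters of jjjjjjjjjjjjjjjjjjuud in place — jj jj jj jj jj jj jj jj jj jj jj jj jj jj jj jj jj jj jj jj uf — and concatenate.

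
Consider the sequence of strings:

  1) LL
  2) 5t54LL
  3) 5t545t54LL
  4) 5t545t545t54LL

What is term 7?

Every step adds 5t54 at the front: s(k+1) = 5t54·s(k).
From 5t545t545t54LL, 3 further steps: 5t545t545t54LL → 5t545t545t545t54LL → 5t545t545t545t545t54LL → (answer).

5t545t545t545t545t545t54LL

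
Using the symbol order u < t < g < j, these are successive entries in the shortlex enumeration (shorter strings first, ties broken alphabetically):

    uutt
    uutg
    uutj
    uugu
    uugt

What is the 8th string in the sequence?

uuju

Advancing 3 positions from uugt through uugt → uugg → uugj reaches term 8.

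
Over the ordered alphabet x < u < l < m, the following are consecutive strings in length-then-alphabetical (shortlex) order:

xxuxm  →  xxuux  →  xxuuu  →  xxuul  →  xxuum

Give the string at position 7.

Continuing the enumeration 2 steps past xxuum: xxuum → xxulx → (answer).

xxulu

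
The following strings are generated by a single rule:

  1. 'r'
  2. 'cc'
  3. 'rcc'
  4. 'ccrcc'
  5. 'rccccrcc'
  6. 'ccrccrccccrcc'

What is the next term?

rccccrccccrccrccccrcc

From term 3 onward, concatenate the second-to-last term with the last: r·cc = rcc, cc·rcc = ccrcc, …
Continuing: rccccrcc · ccrccrccccrcc gives term 7.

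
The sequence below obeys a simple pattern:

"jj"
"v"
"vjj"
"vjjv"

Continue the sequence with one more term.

vjjvvjj

Each term (from the third on) is the previous term followed by the one before it: term 3 = v·jj = vjj.
The next term joins vjjv and vjj.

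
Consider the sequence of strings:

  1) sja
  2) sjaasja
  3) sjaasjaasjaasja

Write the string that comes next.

s(k+1) = s(k)·a·s(k) — each term doubles the last with 'a' between the halves.
Doubling sjaasjaasjaasja with 'a' between the halves:

sjaasjaasjaasjaasjaasjaasjaasja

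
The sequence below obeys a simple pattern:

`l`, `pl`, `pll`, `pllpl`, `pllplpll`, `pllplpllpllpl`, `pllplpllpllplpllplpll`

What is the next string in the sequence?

pllplpllpllplpllplpllpllplpllpllpl

Each term (from the third on) is the previous term followed by the one before it: term 3 = pl·l = pll.
The next term joins pllplpllpllplpllplpll and pllplpllpllpl.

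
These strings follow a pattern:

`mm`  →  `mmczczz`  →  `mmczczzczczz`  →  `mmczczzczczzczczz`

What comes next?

mmczczzczczzczczzczczz

Each term is the previous one with czczz appended.
So the next term is mmczczzczczzczczz·czczz.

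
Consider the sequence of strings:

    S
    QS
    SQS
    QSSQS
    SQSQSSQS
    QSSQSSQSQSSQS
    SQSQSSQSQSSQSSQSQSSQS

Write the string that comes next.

QSSQSSQSQSSQSSQSQSSQSQSSQSSQSQSSQS

From term 3 onward, concatenate the second-to-last term with the last: S·QS = SQS, QS·SQS = QSSQS, …
The next term joins QSSQSSQSQSSQS and SQSQSSQSQSSQSSQSQSSQS.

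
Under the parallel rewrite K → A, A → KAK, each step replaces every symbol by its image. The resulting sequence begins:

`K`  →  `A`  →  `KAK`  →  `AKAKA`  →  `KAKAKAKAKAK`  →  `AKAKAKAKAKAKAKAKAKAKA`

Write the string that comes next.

KAKAKAKAKAKAKAKAKAKAKAKAKAKAKAKAKAKAKAKAKAK

Replace each of the 21 characters of AKAKAKAKAKAKAKAKAKAKA in place — KAK A KAK A KAK A KAK A KAK A KAK A KAK A KAK A KAK A KAK A KAK — and concatenate.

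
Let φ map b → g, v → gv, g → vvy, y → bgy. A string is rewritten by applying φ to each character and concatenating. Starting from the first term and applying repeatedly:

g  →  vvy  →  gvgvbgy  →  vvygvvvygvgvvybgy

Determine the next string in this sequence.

gvgvbgyvvygvgvgvbgyvvygvvvygvgvbgygvvybgy

φ(vvygvvvygvgvvybgy) expands symbol-by-symbol to gv gv bgy vvy gv gv gv bgy vvy gv vvy gv gv bgy g vvy bgy; joining the 17 pieces gives the next term.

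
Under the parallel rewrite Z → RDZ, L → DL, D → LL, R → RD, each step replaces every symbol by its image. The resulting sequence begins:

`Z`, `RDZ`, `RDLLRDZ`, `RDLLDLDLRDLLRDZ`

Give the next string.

φ(RDLLDLDLRDLLRDZ) expands symbol-by-symbol to RD LL DL DL LL DL LL DL RD LL DL DL RD LL RDZ; joining the 15 pieces gives the next term.

RDLLDLDLLLDLLLDLRDLLDLDLRDLLRDZ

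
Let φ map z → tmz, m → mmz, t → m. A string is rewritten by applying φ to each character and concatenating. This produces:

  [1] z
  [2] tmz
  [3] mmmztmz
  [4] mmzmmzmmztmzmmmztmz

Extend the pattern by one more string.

Rewriting the 19 symbols of mmzmmzmmztmzmmmztmz one by one yields mmz mmz tmz mmz mmz tmz mmz mmz tmz m mmz tmz mmz mmz mmz tmz m mmz tmz; concatenated:

mmzmmztmzmmzmmztmzmmzmmztmzmmmztmzmmzmmzmmztmzmmmztmz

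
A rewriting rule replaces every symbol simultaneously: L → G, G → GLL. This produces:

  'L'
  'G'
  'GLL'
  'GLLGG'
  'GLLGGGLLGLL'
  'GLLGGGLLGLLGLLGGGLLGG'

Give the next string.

Replace each of the 21 characters of GLLGGGLLGLLGLLGGGLLGG in place — GLL G G GLL GLL GLL G G GLL G G GLL G G GLL GLL GLL G G GLL GLL — and concatenate.

GLLGGGLLGLLGLLGGGLLGGGLLGGGLLGLLGLLGGGLLGLL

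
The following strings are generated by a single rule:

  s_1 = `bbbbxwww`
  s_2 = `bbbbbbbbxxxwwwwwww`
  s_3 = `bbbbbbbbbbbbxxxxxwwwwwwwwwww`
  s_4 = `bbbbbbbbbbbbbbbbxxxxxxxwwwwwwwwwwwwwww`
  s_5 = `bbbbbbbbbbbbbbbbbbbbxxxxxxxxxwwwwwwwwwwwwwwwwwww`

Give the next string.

Each string has the form b^{4n} x^{2n-1} w^{4n-1} (n = 1, 2, …).
Setting n = 6 gives 24, 11, 23 characters in each block.

bbbbbbbbbbbbbbbbbbbbbbbbxxxxxxxxxxxwwwwwwwwwwwwwwwwwwwwwww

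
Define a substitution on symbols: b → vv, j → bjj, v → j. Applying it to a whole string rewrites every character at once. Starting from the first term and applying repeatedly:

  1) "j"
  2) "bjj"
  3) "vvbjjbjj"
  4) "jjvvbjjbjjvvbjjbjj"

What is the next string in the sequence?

bjjbjjjjvvbjjbjjvvbjjbjjjjvvbjjbjjvvbjjbjj

φ(jjvvbjjbjjvvbjjbjj) expands symbol-by-symbol to bjj bjj j j vv bjj bjj vv bjj bjj j j vv bjj bjj vv bjj bjj; joining the 18 pieces gives the next term.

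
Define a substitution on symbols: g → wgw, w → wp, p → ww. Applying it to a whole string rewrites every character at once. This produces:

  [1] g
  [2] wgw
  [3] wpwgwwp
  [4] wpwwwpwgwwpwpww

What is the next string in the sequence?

Applying the rule to each of the 15 symbols of wpwwwpwgwwpwpww gives the pieces wp ww wp wp wp ww wp wgw wp wp ww wp ww wp wp, which concatenate to the answer.

wpwwwpwpwpwwwpwgwwpwpwwwpwwwpwp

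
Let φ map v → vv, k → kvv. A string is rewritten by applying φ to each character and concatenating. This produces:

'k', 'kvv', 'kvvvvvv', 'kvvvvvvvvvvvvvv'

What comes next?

Rewriting the 15 symbols of kvvvvvvvvvvvvvv one by one yields kvv vv vv vv vv vv vv vv vv vv vv vv vv vv vv; concatenated:

kvvvvvvvvvvvvvvvvvvvvvvvvvvvvvv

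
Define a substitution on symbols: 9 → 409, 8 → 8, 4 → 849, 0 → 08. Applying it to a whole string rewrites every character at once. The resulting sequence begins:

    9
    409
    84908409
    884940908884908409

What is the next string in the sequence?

88849409849084090888884940908884908409

φ(884940908884908409) expands symbol-by-symbol to 8 8 849 409 849 08 409 08 8 8 8 849 409 08 8 849 08 409; joining the 18 pieces gives the next term.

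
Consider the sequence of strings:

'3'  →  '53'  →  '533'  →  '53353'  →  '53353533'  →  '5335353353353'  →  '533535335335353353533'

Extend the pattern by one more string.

Each term (from the third on) is the previous term followed by the one before it: term 3 = 53·3 = 533.
Continuing: 533535335335353353533 · 5335353353353 gives term 8.

5335353353353533535335335353353353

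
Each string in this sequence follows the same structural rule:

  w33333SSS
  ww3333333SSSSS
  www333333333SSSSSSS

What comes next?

Reading off run lengths: w runs 1, 2, 3; 3 runs 5, 7, 9; S runs 3, 5, 7 — each is linear in n, where the shown terms are n = 2, 3, 4.
For the next term, n = 5, so the run lengths are 4, 11, 9.

wwww33333333333SSSSSSSSS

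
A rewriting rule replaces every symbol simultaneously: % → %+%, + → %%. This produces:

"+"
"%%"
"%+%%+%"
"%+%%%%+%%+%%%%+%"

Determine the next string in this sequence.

φ(%+%%%%+%%+%%%%+%) expands symbol-by-symbol to %+% %% %+% %+% %+% %+% %% %+% %+% %% %+% %+% %+% %+% %% %+%; joining the 16 pieces gives the next term.

%+%%%%+%%+%%+%%+%%%%+%%+%%%%+%%+%%+%%+%%%%+%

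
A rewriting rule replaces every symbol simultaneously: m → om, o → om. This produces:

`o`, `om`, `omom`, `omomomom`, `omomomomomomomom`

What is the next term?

omomomomomomomomomomomomomomomom

Replace each of the 16 characters of omomomomomomomom in place — om om om om om om om om om om om om om om om om — and concatenate.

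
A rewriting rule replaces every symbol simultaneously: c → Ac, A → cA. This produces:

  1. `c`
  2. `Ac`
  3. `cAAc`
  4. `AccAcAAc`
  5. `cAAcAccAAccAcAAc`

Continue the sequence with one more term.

Replace each of the 16 characters of cAAcAccAAccAcAAc in place — Ac cA cA Ac cA Ac Ac cA cA Ac Ac cA Ac cA cA Ac — and concatenate.

AccAcAAccAAcAccAcAAcAccAAccAcAAc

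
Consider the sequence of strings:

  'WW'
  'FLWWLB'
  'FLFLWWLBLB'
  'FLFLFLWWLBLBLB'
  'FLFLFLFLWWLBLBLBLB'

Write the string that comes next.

s(k+1) = FL·s(k)·LB, so each term gains FL as a prefix and LB as a suffix.
Applying this once more to FLFLFLFLWWLBLBLBLB:

FLFLFLFLFLWWLBLBLBLBLB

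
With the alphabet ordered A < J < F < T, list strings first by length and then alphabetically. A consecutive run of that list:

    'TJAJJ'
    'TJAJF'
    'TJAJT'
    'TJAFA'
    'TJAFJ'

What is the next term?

TJAFF

Find the rightmost character of TJAFJ below T, bump it to the next letter, and reset everything to its right to A.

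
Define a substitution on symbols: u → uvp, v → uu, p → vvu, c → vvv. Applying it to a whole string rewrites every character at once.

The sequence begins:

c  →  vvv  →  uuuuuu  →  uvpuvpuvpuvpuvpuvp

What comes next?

uvpuuvvuuvpuuvvuuvpuuvvuuvpuuvvuuvpuuvvuuvpuuvvu

φ(uvpuvpuvpuvpuvpuvp) expands symbol-by-symbol to uvp uu vvu uvp uu vvu uvp uu vvu uvp uu vvu uvp uu vvu uvp uu vvu; joining the 18 pieces gives the next term.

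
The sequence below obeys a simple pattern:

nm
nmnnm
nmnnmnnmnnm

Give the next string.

Each string is two copies of the previous one joined by 'n'.
One more doubling of nmnnmnnmnnm gives the answer.

nmnnmnnmnnmnnmnnmnnmnnm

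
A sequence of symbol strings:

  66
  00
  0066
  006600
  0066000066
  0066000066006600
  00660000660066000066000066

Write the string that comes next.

006600006600660000660000660066000066006600

From term 3 onward, concatenate the last term with the second-to-last: 00·66 = 0066, 0066·00 = 006600, …
So term 8 is 00660000660066000066000066·0066000066006600.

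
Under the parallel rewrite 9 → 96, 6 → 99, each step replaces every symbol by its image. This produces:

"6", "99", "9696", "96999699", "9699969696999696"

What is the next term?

Rewriting the 16 symbols of 9699969696999696 one by one yields 96 99 96 96 96 99 96 99 96 99 96 96 96 99 96 99; concatenated:

96999696969996999699969696999699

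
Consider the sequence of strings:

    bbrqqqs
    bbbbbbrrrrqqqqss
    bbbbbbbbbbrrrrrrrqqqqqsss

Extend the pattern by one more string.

bbbbbbbbbbbbbbrrrrrrrrrrqqqqqqssss

Term n consists of 4n-2 b's, followed by 3n-2 r's, followed by n+2 q's, followed by n s's (n = 1, 2, …).
Setting n = 4 gives 14, 10, 6, 4 characters in each block.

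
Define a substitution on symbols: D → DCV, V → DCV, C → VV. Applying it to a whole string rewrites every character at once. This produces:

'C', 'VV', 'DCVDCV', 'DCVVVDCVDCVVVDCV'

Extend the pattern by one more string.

Applying the rule to each of the 16 symbols of DCVVVDCVDCVVVDCV gives the pieces DCV VV DCV DCV DCV DCV VV DCV DCV VV DCV DCV DCV DCV VV DCV, which concatenate to the answer.

DCVVVDCVDCVDCVDCVVVDCVDCVVVDCVDCVDCVDCVVVDCV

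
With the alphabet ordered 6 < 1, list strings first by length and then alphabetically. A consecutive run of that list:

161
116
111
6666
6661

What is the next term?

6616

Find the rightmost character of 6661 below 1, bump it to the next letter, and reset everything to its right to 6.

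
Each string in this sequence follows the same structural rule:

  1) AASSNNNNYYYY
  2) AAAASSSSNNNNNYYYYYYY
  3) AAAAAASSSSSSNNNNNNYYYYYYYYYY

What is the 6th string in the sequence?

The n-th term is 2n A's then 2n S's then n+3 N's then 3n+1 Y's (n = 1, 2, …).
Setting n = 6 gives 12, 12, 9, 19 characters in each block.

AAAAAAAAAAAASSSSSSSSSSSSNNNNNNNNNYYYYYYYYYYYYYYYYYYY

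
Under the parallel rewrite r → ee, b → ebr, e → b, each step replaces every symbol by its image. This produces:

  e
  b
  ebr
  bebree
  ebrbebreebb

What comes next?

Expanding ebrbebreebb: e→b, b→ebr, r→ee, b→ebr, e→b, b→ebr, r→ee, e→b, e→b, b→ebr, b→ebr. Concatenated: b ebr ee ebr b ebr ee b b ebr ebr.

bebreeebrbebreebbebrebr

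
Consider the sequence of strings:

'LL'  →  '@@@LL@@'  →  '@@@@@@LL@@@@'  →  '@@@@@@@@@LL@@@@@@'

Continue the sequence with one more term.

s(k+1) = @@@·s(k)·@@, so each term gains @@@ as a prefix and @@ as a suffix.
Applying this once more to @@@@@@@@@LL@@@@@@:

@@@@@@@@@@@@LL@@@@@@@@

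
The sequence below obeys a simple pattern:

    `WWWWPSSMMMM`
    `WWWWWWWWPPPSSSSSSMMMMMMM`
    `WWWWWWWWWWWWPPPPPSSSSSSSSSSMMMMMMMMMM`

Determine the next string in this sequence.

The n-th term is 4n W's then 2n-1 P's then 4n-2 S's then 3n+1 M's (n = 1, 2, …).
Setting n = 4 gives 16, 7, 14, 13 characters in each block.

WWWWWWWWWWWWWWWWPPPPPPPSSSSSSSSSSSSSSMMMMMMMMMMMMM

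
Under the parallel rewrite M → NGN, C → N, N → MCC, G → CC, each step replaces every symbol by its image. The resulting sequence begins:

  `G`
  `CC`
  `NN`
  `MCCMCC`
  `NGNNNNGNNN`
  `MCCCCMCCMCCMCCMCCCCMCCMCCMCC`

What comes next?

Replace each of the 28 characters of MCCCCMCCMCCMCCMCCCCMCCMCCMCC in place — NGN N N N N NGN N N NGN N N NGN N N NGN N N N N NGN N N NGN N N NGN N N — and concatenate.

NGNNNNNNGNNNNGNNNNGNNNNGNNNNNNGNNNNGNNNNGNNN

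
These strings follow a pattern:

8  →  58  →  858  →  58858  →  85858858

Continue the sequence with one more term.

Each term (from the third on) is the two preceding terms concatenated in order: term 3 = 8·58 = 858.
So term 6 is 58858·85858858.

5885885858858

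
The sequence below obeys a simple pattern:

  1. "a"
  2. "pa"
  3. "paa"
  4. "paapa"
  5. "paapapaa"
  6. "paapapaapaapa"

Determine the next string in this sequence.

This is a Fibonacci-style word recurrence s(k) = s(k−1)·s(k−2): e.g. pa·a = paa.
The next term joins paapapaapaapa and paapapaa.

paapapaapaapapaapapaa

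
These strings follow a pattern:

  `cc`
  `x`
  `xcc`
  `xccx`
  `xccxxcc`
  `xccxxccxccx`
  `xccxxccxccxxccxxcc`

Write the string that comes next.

xccxxccxccxxccxxccxccxxccxccx

This is a Fibonacci-style word recurrence s(k) = s(k−1)·s(k−2): e.g. x·cc = xcc.
So term 8 is xccxxccxccxxccxxcc·xccxxccxccx.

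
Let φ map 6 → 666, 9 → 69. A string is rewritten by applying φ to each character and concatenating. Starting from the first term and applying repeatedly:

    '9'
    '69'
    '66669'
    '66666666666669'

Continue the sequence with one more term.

Rewriting the 14 symbols of 66666666666669 one by one yields 666 666 666 666 666 666 666 666 666 666 666 666 666 69; concatenated:

66666666666666666666666666666666666666669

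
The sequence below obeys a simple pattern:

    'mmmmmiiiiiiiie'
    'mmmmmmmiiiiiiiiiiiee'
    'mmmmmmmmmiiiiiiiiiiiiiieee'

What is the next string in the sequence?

mmmmmmmmmmmiiiiiiiiiiiiiiiiieeee

Each string has the form m^{2n+1} i^{3n+2} e^{n-1}, where the shown terms are n = 2, 3, 4.
Setting n = 5 gives 11, 17, 4 characters in each block.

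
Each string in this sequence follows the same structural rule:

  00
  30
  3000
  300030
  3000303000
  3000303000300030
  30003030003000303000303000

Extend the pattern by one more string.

From term 3 onward, concatenate the last term with the second-to-last: 30·00 = 3000, 3000·30 = 300030, …
So term 8 is 30003030003000303000303000·3000303000300030.

300030300030003030003030003000303000300030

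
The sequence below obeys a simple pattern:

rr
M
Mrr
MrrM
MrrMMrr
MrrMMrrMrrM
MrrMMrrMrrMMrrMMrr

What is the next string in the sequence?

Each term (from the third on) is the previous term followed by the one before it: term 3 = M·rr = Mrr.
So term 8 is MrrMMrrMrrMMrrMMrr·MrrMMrrMrrM.

MrrMMrrMrrMMrrMMrrMrrMMrrMrrM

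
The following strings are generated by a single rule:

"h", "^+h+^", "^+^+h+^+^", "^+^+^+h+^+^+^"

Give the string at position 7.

^+^+^+^+^+^+h+^+^+^+^+^+^

Each term wraps the previous one in ^+ on the left and +^ on the right.
From ^+^+^+h+^+^+^, 3 further steps: ^+^+^+h+^+^+^ → ^+^+^+^+h+^+^+^+^ → ^+^+^+^+^+h+^+^+^+^+^ → (answer).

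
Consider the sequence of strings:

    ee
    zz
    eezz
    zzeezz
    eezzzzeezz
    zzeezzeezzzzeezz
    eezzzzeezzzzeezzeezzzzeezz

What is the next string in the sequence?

zzeezzeezzzzeezzeezzzzeezzzzeezzeezzzzeezz

Each term (from the third on) is the two preceding terms concatenated in order: term 3 = ee·zz = eezz.
So term 8 is zzeezzeezzzzeezz·eezzzzeezzzzeezzeezzzzeezz.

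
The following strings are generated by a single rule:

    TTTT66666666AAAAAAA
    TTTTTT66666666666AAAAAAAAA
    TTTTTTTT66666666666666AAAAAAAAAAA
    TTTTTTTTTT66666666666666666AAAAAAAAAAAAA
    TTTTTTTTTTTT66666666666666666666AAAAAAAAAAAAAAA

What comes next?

TTTTTTTTTTTTTT66666666666666666666666AAAAAAAAAAAAAAAAA

Each string has the form T^{2n} 6^{3n+2} A^{2n+3}, where the shown terms are n = 2, 3, 4, 5, 6.
At n = 7 the blocks have lengths 14, 23, 17.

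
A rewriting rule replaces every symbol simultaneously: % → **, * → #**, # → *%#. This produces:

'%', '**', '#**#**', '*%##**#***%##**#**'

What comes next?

Rewriting the 18 symbols of *%##**#***%##**#** one by one yields #** ** *%# *%# #** #** *%# #** #** #** ** *%# *%# #** #** *%# #** #**; concatenated:

#*****%#*%##**#***%##**#**#*****%#*%##**#***%##**#**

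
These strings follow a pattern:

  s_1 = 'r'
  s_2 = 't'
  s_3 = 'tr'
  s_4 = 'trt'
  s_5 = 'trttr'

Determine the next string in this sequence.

Each term (from the third on) is the previous term followed by the one before it: term 3 = t·r = tr.
The next term joins trttr and trt.

trttrtrt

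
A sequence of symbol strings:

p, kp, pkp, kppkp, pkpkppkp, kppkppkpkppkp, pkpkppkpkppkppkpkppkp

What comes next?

kppkppkpkppkppkpkppkpkppkppkpkppkp

From term 3 onward, concatenate the second-to-last term with the last: p·kp = pkp, kp·pkp = kppkp, …
Continuing: kppkppkpkppkp · pkpkppkpkppkppkpkppkp gives term 8.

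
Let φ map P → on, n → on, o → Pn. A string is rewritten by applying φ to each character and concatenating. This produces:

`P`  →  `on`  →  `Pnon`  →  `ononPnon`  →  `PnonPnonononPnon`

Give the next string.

ononPnonononPnonPnonPnonononPnon

Replace each of the 16 characters of PnonPnonononPnon in place — on on Pn on on on Pn on Pn on Pn on on on Pn on — and concatenate.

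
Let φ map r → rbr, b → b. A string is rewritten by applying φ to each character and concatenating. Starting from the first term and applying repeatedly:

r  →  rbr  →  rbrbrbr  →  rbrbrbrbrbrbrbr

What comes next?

φ(rbrbrbrbrbrbrbr) expands symbol-by-symbol to rbr b rbr b rbr b rbr b rbr b rbr b rbr b rbr; joining the 15 pieces gives the next term.

rbrbrbrbrbrbrbrbrbrbrbrbrbrbrbr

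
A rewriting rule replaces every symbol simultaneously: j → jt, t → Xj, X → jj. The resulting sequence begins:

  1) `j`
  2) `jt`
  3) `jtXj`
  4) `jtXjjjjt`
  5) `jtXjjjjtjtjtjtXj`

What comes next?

Applying the rule to each of the 16 symbols of jtXjjjjtjtjtjtXj gives the pieces jt Xj jj jt jt jt jt Xj jt Xj jt Xj jt Xj jj jt, which concatenate to the answer.

jtXjjjjtjtjtjtXjjtXjjtXjjtXjjjjt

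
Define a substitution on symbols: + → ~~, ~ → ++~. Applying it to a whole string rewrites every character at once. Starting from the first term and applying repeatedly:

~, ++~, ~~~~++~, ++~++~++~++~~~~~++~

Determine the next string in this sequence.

~~~~++~~~~~++~~~~~++~~~~~++~++~++~++~++~~~~~++~

φ(++~++~++~++~~~~~++~) expands symbol-by-symbol to ~~ ~~ ++~ ~~ ~~ ++~ ~~ ~~ ++~ ~~ ~~ ++~ ++~ ++~ ++~ ++~ ~~ ~~ ++~; joining the 19 pieces gives the next term.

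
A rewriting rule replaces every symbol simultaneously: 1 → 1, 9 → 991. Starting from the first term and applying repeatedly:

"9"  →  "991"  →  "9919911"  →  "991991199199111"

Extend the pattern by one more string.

Replace each of the 15 characters of 991991199199111 in place — 991 991 1 991 991 1 1 991 991 1 991 991 1 1 1 — and concatenate.

9919911991991119919911991991111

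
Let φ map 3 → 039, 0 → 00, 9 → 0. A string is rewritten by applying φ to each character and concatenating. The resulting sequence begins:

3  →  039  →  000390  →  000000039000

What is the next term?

Rewriting each symbol of 000000039000: 0→00, 0→00, 0→00, 0→00, 0→00, 0→00, 0→00, 3→039, 9→0, 0→00, 0→00, 0→00, which concatenates to 00 00 00 00 00 00 00 039 0 00 00 00.

000000000000000390000000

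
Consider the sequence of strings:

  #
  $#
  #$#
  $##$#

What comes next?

From term 3 onward, concatenate the second-to-last term with the last: #·$# = #$#, $#·#$# = $##$#, …
Continuing: #$# · $##$# gives term 5.

#$#$##$#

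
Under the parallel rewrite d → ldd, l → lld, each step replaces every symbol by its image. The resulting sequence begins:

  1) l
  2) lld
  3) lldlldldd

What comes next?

Expanding lldlldldd: l→lld, l→lld, d→ldd, l→lld, l→lld, d→ldd, l→lld, d→ldd, d→ldd. Concatenated: lld lld ldd lld lld ldd lld ldd ldd.

lldlldlddlldlldlddlldlddldd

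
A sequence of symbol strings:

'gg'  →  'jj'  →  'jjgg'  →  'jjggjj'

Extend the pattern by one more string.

This is a Fibonacci-style word recurrence s(k) = s(k−1)·s(k−2): e.g. jj·gg = jjgg.
The next term joins jjggjj and jjgg.

jjggjjjjgg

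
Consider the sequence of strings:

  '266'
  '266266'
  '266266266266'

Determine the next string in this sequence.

s(k+1) = s(k)·s(k) — each term doubles the last.
So the next term is two copies of 266266266266.

266266266266266266266266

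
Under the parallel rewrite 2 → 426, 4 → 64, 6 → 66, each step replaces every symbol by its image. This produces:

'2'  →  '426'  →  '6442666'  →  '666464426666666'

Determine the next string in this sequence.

6666666466646442666666666666666

Replace each of the 15 characters of 666464426666666 in place — 66 66 66 64 66 64 64 426 66 66 66 66 66 66 66 — and concatenate.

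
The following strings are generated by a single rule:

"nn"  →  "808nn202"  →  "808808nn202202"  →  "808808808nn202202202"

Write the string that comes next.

808808808808nn202202202202

s(k+1) = 808·s(k)·202, so each term gains 808 as a prefix and 202 as a suffix.
So the next term is 808·808808808nn202202202·202.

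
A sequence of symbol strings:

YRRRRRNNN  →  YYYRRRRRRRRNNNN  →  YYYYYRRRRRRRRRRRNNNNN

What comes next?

Term n consists of 2n-1 Y's, followed by 3n+2 R's, followed by n+2 N's (n = 1, 2, …).
Setting n = 4 gives 7, 14, 6 characters in each block.

YYYYYYYRRRRRRRRRRRRRRNNNNNN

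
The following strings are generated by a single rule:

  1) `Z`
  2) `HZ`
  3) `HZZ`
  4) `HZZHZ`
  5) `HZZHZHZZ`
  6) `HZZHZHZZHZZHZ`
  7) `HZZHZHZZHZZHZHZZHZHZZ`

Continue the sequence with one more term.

Each term (from the third on) is the previous term followed by the one before it: term 3 = HZ·Z = HZZ.
Continuing: HZZHZHZZHZZHZHZZHZHZZ · HZZHZHZZHZZHZ gives term 8.

HZZHZHZZHZZHZHZZHZHZZHZZHZHZZHZZHZ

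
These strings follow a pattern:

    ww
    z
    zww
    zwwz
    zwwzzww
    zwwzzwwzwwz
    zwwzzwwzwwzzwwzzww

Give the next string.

zwwzzwwzwwzzwwzzwwzwwzzwwzwwz

From term 3 onward, concatenate the last term with the second-to-last: z·ww = zww, zww·z = zwwz, …
Continuing: zwwzzwwzwwzzwwzzww · zwwzzwwzwwz gives term 8.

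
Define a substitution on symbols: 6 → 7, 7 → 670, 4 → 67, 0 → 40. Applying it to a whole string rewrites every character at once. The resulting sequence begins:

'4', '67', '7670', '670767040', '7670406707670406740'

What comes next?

Rewriting the 19 symbols of 7670406707670406740 one by one yields 670 7 670 40 67 40 7 670 40 670 7 670 40 67 40 7 670 67 40; concatenated:

6707670406740767040670767040674076706740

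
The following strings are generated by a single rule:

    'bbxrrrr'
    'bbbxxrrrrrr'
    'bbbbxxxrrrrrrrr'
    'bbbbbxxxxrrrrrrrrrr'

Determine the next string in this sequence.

Each string has the form b^{n} x^{n-1} r^{2n}, where the shown terms are n = 2, 3, 4, 5.
At n = 6 the blocks have lengths 6, 5, 12.

bbbbbbxxxxxrrrrrrrrrrrr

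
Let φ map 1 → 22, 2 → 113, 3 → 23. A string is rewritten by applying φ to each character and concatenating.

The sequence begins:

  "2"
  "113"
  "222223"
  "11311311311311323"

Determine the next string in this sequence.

22222322222322222322222322222311323

φ(11311311311311323) expands symbol-by-symbol to 22 22 23 22 22 23 22 22 23 22 22 23 22 22 23 113 23; joining the 17 pieces gives the next term.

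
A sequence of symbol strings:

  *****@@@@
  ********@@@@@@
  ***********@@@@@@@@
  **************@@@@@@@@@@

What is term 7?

Term n consists of 3n-1 *'s, followed by 2n @'s, where the shown terms are n = 2, 3, 4, 5.
For term 7, n = 8, so the run lengths are 23, 16.

***********************@@@@@@@@@@@@@@@@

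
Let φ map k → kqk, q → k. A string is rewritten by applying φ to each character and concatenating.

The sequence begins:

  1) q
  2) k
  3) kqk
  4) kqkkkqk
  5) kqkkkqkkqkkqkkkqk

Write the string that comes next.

kqkkkqkkqkkqkkkqkkqkkkqkkqkkkqkkqkkqkkkqk

Replace each of the 17 characters of kqkkkqkkqkkqkkkqk in place — kqk k kqk kqk kqk k kqk kqk k kqk kqk k kqk kqk kqk k kqk — and concatenate.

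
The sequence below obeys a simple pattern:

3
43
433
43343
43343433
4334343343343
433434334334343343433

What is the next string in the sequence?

From term 3 onward, concatenate the last term with the second-to-last: 43·3 = 433, 433·43 = 43343, …
So term 8 is 433434334334343343433·4334343343343.

4334343343343433434334334343343343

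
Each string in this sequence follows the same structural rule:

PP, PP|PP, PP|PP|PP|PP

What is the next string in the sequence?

PP|PP|PP|PP|PP|PP|PP|PP

s(k+1) = s(k)·|·s(k) — each term doubles the last with '|' between the halves.
So the next term is two copies of PP|PP|PP|PP with '|' between the halves.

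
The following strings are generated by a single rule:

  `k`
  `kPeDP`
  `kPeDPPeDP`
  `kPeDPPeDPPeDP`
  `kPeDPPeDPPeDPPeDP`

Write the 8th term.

kPeDPPeDPPeDPPeDPPeDPPeDPPeDP

Each term is the previous one with PeDP appended.
From kPeDPPeDPPeDPPeDP, 3 further steps: kPeDPPeDPPeDPPeDP → kPeDPPeDPPeDPPeDPPeDP → kPeDPPeDPPeDPPeDPPeDPPeDP → (answer).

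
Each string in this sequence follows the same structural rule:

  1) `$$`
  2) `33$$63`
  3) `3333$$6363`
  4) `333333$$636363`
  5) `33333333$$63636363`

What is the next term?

3333333333$$6363636363

s(k+1) = 33·s(k)·63, so each term gains 33 as a prefix and 63 as a suffix.
So the next term is 33·33333333$$63636363·63.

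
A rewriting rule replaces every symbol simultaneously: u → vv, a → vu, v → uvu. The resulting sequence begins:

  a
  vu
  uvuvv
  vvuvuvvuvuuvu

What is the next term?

uvuuvuvvuvuvvuvuuvuvvuvuvvvvuvuvv

Replace each of the 13 characters of vvuvuvvuvuuvu in place — uvu uvu vv uvu vv uvu uvu vv uvu vv vv uvu vv — and concatenate.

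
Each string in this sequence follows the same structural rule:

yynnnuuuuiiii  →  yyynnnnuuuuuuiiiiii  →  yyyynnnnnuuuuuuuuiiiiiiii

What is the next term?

yyyyynnnnnnuuuuuuuuuuiiiiiiiiii

Each string has the form y^{n} n^{n+1} u^{2n} i^{2n}, where the shown terms are n = 2, 3, 4.
Setting n = 5 gives 5, 6, 10, 10 characters in each block.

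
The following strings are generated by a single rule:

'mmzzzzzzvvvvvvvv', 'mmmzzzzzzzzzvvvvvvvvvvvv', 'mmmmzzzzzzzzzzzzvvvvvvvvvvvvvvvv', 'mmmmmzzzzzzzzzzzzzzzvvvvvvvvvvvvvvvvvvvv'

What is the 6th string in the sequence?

mmmmmmmzzzzzzzzzzzzzzzzzzzzzvvvvvvvvvvvvvvvvvvvvvvvvvvvv

The n-th term is n m's then 3n z's then 4n v's, where the shown terms are n = 2, 3, 4, 5.
Setting n = 7 gives 7, 21, 28 characters in each block.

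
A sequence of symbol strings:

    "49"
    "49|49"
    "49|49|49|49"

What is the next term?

Every step duplicates the string with '|' between the halves.
Doubling 49|49|49|49 with '|' between the halves:

49|49|49|49|49|49|49|49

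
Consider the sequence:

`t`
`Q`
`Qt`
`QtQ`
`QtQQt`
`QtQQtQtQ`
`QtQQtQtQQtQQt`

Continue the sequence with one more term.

From term 3 onward, concatenate the last term with the second-to-last: Q·t = Qt, Qt·Q = QtQ, …
The next term joins QtQQtQtQQtQQt and QtQQtQtQ.

QtQQtQtQQtQQtQtQQtQtQ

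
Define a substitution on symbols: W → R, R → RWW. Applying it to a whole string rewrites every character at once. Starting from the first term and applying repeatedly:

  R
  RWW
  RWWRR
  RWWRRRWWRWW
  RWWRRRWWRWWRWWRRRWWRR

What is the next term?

Applying the rule to each of the 21 symbols of RWWRRRWWRWWRWWRRRWWRR gives the pieces RWW R R RWW RWW RWW R R RWW R R RWW R R RWW RWW RWW R R RWW RWW, which concatenate to the answer.

RWWRRRWWRWWRWWRRRWWRRRWWRRRWWRWWRWWRRRWWRWW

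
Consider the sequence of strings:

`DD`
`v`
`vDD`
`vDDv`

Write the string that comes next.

vDDvvDD

Each term (from the third on) is the previous term followed by the one before it: term 3 = v·DD = vDD.
Continuing: vDDv · vDD gives term 5.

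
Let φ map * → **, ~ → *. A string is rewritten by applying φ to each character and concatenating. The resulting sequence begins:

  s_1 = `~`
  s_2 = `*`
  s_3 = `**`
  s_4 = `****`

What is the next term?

Apply φ to **** symbol by symbol: *→**, *→**, *→**, *→**; joined: ** ** ** **.

********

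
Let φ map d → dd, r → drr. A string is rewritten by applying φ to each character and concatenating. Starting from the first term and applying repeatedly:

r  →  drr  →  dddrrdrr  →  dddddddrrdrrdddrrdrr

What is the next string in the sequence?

dddddddddddddddrrdrrdddrrdrrdddddddrrdrrdddrrdrr

Replace each of the 20 characters of dddddddrrdrrdddrrdrr in place — dd dd dd dd dd dd dd drr drr dd drr drr dd dd dd drr drr dd drr drr — and concatenate.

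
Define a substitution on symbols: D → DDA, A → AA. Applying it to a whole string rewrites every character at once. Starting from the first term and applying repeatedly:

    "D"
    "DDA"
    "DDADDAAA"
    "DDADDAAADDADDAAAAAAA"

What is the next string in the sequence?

DDADDAAADDADDAAAAAAADDADDAAADDADDAAAAAAAAAAAAAAA

Applying the rule to each of the 20 symbols of DDADDAAADDADDAAAAAAA gives the pieces DDA DDA AA DDA DDA AA AA AA DDA DDA AA DDA DDA AA AA AA AA AA AA AA, which concatenate to the answer.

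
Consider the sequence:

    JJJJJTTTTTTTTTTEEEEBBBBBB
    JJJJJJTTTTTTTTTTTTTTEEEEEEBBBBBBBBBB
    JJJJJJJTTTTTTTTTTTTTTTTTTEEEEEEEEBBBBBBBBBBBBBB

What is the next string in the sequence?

JJJJJJJJTTTTTTTTTTTTTTTTTTTTTTEEEEEEEEEEBBBBBBBBBBBBBBBBBB

Each string has the form J^{n+3} T^{4n+2} E^{2n} B^{4n-2}, where the shown terms are n = 2, 3, 4.
Setting n = 5 gives 8, 22, 10, 18 characters in each block.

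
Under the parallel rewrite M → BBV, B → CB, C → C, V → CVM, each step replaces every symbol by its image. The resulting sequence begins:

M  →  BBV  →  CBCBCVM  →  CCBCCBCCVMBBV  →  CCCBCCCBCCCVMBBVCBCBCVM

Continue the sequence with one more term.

CCCCBCCCCBCCCCVMBBVCBCBCVMCCBCCBCCVMBBV

Applying the rule to each of the 23 symbols of CCCBCCCBCCCVMBBVCBCBCVM gives the pieces C C C CB C C C CB C C C CVM BBV CB CB CVM C CB C CB C CVM BBV, which concatenate to the answer.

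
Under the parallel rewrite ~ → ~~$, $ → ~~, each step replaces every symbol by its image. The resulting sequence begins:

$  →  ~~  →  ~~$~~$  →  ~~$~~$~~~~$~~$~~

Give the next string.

Rewriting the 16 symbols of ~~$~~$~~~~$~~$~~ one by one yields ~~$ ~~$ ~~ ~~$ ~~$ ~~ ~~$ ~~$ ~~$ ~~$ ~~ ~~$ ~~$ ~~ ~~$ ~~$; concatenated:

~~$~~$~~~~$~~$~~~~$~~$~~$~~$~~~~$~~$~~~~$~~$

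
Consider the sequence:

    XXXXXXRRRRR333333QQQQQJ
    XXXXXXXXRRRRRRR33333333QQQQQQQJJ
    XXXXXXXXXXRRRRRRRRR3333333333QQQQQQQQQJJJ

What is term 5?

Reading off run lengths: X runs 6, 8, 10; R runs 5, 7, 9; 3 runs 6, 8, 10; Q runs 5, 7, 9; J runs 1, 2, 3 — each is linear in n, where the shown terms are n = 3, 4, 5.
For term 5, n = 7, so the run lengths are 14, 13, 14, 13, 5.

XXXXXXXXXXXXXXRRRRRRRRRRRRR33333333333333QQQQQQQQQQQQQJJJJJ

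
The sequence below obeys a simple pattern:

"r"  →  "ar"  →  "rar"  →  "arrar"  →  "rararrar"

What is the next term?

This is a Fibonacci-style word recurrence s(k) = s(k−2)·s(k−1): e.g. r·ar = rar.
So term 6 is arrar·rararrar.

arrarrararrar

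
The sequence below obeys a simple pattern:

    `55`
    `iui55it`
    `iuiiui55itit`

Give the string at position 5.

iuiiuiiuiiui55itititit

Every step adds iui to the front and it to the end of the previous string.
From iuiiui55itit, 2 further steps: iuiiui55itit → iuiiuiiui55ititit → (answer).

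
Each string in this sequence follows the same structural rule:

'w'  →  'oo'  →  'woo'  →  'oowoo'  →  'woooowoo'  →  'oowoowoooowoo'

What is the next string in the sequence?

woooowoooowoowoooowoo

From term 3 onward, concatenate the second-to-last term with the last: w·oo = woo, oo·woo = oowoo, …
The next term joins woooowoo and oowoowoooowoo.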